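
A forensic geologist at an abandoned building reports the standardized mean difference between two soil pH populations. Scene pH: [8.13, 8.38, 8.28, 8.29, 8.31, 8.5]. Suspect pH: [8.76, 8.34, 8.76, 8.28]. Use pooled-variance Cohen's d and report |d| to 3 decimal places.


Pooled-variance Cohen's d for soil pH comparison:
Scene mean = 49.89 / 6 = 8.315
Suspect mean = 34.14 / 4 = 8.535
Scene sample variance s_s^2 = 0.01491
Suspect sample variance s_c^2 = 0.0681
Pooled variance = ((n_s-1)*s_s^2 + (n_c-1)*s_c^2) / (n_s + n_c - 2) = 0.034856
Pooled SD = sqrt(0.034856) = 0.186698
Mean difference = -0.22
|d| = |-0.22| / 0.186698 = 1.178

1.178


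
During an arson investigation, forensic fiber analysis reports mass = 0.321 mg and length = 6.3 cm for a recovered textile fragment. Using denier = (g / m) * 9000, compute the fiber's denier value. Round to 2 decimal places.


Denier calculation:
Mass in grams = 0.321 mg / 1000 = 0.000321 g
Length in meters = 6.3 cm / 100 = 0.063 m
Linear density = mass / length = 0.000321 / 0.063 = 0.00509524 g/m
Denier = (g/m) * 9000 = 0.00509524 * 9000 = 45.86

45.86


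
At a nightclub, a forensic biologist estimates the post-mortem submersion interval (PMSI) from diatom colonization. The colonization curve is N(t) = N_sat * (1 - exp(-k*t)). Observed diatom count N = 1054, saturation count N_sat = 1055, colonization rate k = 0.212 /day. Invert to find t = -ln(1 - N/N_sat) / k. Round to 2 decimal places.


PMSI from diatom colonization curve:
N / N_sat = 1054 / 1055 = 0.999052
1 - N/N_sat = 0.000948
ln(1 - N/N_sat) = -6.961156
t = -ln(1 - N/N_sat) / k = -(-6.961156) / 0.212 = 32.84 days

32.84


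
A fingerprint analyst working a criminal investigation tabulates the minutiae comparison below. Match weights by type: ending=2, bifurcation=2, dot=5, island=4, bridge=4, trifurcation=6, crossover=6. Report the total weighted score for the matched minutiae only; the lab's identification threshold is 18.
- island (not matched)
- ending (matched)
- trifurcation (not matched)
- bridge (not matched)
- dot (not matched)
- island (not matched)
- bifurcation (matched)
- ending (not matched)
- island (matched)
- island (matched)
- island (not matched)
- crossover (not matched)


Weighted minutiae match score:
  island: not matched, +0
  ending: matched, +2 (running total 2)
  trifurcation: not matched, +0
  bridge: not matched, +0
  dot: not matched, +0
  island: not matched, +0
  bifurcation: matched, +2 (running total 4)
  ending: not matched, +0
  island: matched, +4 (running total 8)
  island: matched, +4 (running total 12)
  island: not matched, +0
  crossover: not matched, +0
Total score = 12
Threshold = 18; verdict = inconclusive

12


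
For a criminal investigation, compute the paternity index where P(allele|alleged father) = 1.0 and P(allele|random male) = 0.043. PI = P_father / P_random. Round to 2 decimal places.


Paternity Index calculation:
PI = P(allele|father) / P(allele|random)
PI = 1.0 / 0.043
PI = 23.26

23.26


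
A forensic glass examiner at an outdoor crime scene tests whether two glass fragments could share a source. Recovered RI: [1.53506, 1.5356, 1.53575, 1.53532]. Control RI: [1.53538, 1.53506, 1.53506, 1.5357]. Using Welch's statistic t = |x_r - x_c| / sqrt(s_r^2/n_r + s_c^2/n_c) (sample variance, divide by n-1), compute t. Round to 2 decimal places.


Welch's t-criterion for glass RI comparison:
Recovered mean = sum / n_r = 6.14173 / 4 = 1.5354325
Control mean = sum / n_c = 6.1412 / 4 = 1.5353
Recovered sample variance s_r^2 = 9.3425e-08
Control sample variance s_c^2 = 9.38667e-08
Welch SE (unpooled) = sqrt(s_r^2/n_r + s_c^2/n_c) = sqrt(2.33562e-08 + 2.34667e-08) = sqrt(4.68229e-08) = 0.000216386
|mean_r - mean_c| = 0.0001325
t = 0.0001325 / 0.000216386 = 0.61

0.61


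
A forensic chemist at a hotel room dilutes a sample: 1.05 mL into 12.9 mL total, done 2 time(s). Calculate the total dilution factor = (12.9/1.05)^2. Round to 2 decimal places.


Dilution factor calculation:
Single dilution = V_total / V_sample = 12.9 / 1.05 ≈ 12.285714
Number of dilutions = 2
Total DF = (12.9 / 1.05)^2 (full precision, rounded at the end) = 150.94

150.94


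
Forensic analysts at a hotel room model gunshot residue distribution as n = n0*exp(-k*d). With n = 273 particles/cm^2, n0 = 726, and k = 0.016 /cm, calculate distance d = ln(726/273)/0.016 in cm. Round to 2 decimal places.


GSR distance calculation:
n0/n = 726 / 273 = 2.659341
ln(n0/n) = 0.978078
d = 0.978078 / 0.016 = 61.13 cm

61.13


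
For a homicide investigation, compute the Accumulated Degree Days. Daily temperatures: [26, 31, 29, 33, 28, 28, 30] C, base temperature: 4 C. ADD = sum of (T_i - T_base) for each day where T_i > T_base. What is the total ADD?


Computing ADD day by day:
Day 1: max(0, 26 - 4) = 22
Day 2: max(0, 31 - 4) = 27
Day 3: max(0, 29 - 4) = 25
Day 4: max(0, 33 - 4) = 29
Day 5: max(0, 28 - 4) = 24
Day 6: max(0, 28 - 4) = 24
Day 7: max(0, 30 - 4) = 26
Total ADD = 177

177


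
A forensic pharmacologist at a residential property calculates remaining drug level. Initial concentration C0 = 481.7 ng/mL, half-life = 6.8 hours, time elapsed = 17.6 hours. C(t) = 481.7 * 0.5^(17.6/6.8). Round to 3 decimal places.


Drug concentration decay:
Number of half-lives = t / t_half = 17.6 / 6.8 = 2.588235
Decay factor = 0.5^2.588235 = 0.16628904
C(t) = 481.7 * 0.16628904 = 80.101 ng/mL

80.101


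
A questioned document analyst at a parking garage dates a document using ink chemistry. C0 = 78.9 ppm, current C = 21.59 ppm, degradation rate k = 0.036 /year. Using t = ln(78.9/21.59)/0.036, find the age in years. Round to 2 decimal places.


Document age estimation:
C0/C = 78.9 / 21.59 = 3.65447
ln(C0/C) = 1.295951
t = 1.295951 / 0.036 = 36.00 years

36.00


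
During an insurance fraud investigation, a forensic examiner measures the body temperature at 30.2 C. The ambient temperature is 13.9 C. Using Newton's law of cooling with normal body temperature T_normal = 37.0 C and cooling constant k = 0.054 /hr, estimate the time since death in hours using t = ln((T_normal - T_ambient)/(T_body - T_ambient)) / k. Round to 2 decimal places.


Using Newton's law of cooling:
t = ln((T_normal - T_ambient) / (T_body - T_ambient)) / k
T_normal - T_ambient = 23.1
T_body - T_ambient = 16.3
Ratio = 1.417178
ln(ratio) = 0.348668
t = 0.348668 / 0.054 = 6.46 hours

6.46


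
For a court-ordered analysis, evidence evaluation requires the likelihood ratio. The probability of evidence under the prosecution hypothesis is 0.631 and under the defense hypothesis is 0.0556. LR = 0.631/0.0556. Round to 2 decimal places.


Likelihood ratio calculation:
LR = P(E|Hp) / P(E|Hd)
LR = 0.631 / 0.0556
LR = 11.35

11.35


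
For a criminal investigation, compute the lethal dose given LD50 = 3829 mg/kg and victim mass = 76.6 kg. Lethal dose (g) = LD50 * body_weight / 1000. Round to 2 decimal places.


Lethal dose calculation:
Lethal dose = LD50 * body_weight / 1000
= 3829 * 76.6 / 1000
= 293301.4 / 1000
= 293.30 g

293.30


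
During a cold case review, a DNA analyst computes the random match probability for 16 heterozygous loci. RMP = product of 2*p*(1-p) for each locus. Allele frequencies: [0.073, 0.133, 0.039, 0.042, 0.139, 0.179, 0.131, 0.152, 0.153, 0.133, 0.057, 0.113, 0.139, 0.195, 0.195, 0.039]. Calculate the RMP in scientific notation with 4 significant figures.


Computing RMP for 16 loci:
Locus 1: 2 * 0.073 * 0.927 = 0.135342
Locus 2: 2 * 0.133 * 0.867 = 0.230622
Locus 3: 2 * 0.039 * 0.961 = 0.074958
Locus 4: 2 * 0.042 * 0.958 = 0.080472
Locus 5: 2 * 0.139 * 0.861 = 0.239358
Locus 6: 2 * 0.179 * 0.821 = 0.293918
Locus 7: 2 * 0.131 * 0.869 = 0.227678
Locus 8: 2 * 0.152 * 0.848 = 0.257792
Locus 9: 2 * 0.153 * 0.847 = 0.259182
Locus 10: 2 * 0.133 * 0.867 = 0.230622
Locus 11: 2 * 0.057 * 0.943 = 0.107502
Locus 12: 2 * 0.113 * 0.887 = 0.200462
Locus 13: 2 * 0.139 * 0.861 = 0.239358
Locus 14: 2 * 0.195 * 0.805 = 0.31395
Locus 15: 2 * 0.195 * 0.805 = 0.31395
Locus 16: 2 * 0.039 * 0.961 = 0.074958
RMP = 1.771e-12

1.771e-12


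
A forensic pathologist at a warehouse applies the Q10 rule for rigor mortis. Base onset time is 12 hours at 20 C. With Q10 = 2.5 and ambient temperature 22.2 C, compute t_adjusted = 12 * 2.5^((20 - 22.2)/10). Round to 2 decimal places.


Rigor mortis time adjustment:
Exponent = (T_ref - T_actual) / 10 = (20 - 22.2) / 10 = -0.22
Q10 factor = 2.5^-0.22 = 0.81743
t_adjusted = 12 * 0.81743 = 9.81 hours

9.81


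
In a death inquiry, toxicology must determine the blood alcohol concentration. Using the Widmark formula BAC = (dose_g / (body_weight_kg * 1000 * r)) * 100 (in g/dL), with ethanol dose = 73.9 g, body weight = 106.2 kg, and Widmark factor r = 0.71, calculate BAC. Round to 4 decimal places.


Applying the Widmark formula:
BAC = (dose_g / (body_wt * 1000 * r)) * 100
Denominator = 106.2 * 1000 * 0.71 = 75402
BAC = (73.9 / 75402) * 100
BAC = 0.0980 g/dL

0.0980


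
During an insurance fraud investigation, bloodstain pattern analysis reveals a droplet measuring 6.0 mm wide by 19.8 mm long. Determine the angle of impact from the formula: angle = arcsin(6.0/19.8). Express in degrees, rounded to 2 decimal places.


Blood spatter impact angle calculation:
width / length = 6.0 / 19.8 = 0.30303
angle = arcsin(0.30303)
angle = 17.64 degrees

17.64


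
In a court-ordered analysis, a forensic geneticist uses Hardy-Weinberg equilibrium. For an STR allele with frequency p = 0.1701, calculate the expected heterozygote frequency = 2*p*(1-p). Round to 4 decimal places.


Hardy-Weinberg heterozygote frequency:
q = 1 - p = 1 - 0.1701 = 0.8299
2pq = 2 * 0.1701 * 0.8299 = 0.2823

0.2823


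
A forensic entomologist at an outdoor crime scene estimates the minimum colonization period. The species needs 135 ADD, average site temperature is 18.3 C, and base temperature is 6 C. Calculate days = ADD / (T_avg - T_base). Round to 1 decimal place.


Insect development time:
Effective temperature = avg_temp - T_base = 18.3 - 6 = 12.3 C
Days = ADD / effective_temp = 135 / 12.3 = 11.0 days

11.0


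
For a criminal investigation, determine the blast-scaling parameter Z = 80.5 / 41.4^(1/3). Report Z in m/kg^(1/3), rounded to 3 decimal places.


Scaled distance calculation:
W^(1/3) = 41.4^(1/3) = 3.459395
Z = R / W^(1/3) = 80.5 / 3.459395
Z = 23.270 m/kg^(1/3)

23.270


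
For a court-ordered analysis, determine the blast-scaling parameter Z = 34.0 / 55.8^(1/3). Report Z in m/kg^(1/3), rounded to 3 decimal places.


Scaled distance calculation:
W^(1/3) = 55.8^(1/3) = 3.821302
Z = R / W^(1/3) = 34.0 / 3.821302
Z = 8.897 m/kg^(1/3)

8.897


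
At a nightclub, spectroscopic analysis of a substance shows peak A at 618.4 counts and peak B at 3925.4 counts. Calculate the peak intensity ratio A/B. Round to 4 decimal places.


Spectral peak ratio:
Peak A = 618.4 counts
Peak B = 3925.4 counts
Ratio = 618.4 / 3925.4 = 0.1575

0.1575


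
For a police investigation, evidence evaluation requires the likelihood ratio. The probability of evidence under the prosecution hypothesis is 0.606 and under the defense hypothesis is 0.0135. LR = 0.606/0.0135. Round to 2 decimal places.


Likelihood ratio calculation:
LR = P(E|Hp) / P(E|Hd)
LR = 0.606 / 0.0135
LR = 44.89

44.89


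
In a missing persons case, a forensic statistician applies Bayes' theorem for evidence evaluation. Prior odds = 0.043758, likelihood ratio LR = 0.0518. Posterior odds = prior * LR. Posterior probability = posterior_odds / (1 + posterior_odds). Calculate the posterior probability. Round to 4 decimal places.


Bayesian evidence evaluation:
Posterior odds = prior_odds * LR = 0.043758 * 0.0518 = 0.002266664
Posterior probability = posterior_odds / (1 + posterior_odds)
= 0.002266664 / (1 + 0.002266664)
= 0.002266664 / 1.002266664
= 0.0023

0.0023


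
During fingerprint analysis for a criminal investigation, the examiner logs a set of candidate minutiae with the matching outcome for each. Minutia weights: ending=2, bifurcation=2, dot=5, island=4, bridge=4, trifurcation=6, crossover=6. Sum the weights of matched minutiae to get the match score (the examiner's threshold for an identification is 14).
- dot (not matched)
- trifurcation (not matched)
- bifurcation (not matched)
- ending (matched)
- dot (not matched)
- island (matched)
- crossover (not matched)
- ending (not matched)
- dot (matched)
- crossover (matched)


Weighted minutiae match score:
  dot: not matched, +0
  trifurcation: not matched, +0
  bifurcation: not matched, +0
  ending: matched, +2 (running total 2)
  dot: not matched, +0
  island: matched, +4 (running total 6)
  crossover: not matched, +0
  ending: not matched, +0
  dot: matched, +5 (running total 11)
  crossover: matched, +6 (running total 17)
Total score = 17
Threshold = 14; verdict = identification

17


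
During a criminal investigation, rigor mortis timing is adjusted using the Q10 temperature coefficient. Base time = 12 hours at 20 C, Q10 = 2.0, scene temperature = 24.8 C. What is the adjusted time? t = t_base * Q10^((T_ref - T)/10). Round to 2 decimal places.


Rigor mortis time adjustment:
Exponent = (T_ref - T_actual) / 10 = (20 - 24.8) / 10 = -0.48
Q10 factor = 2.0^-0.48 = 0.71698
t_adjusted = 12 * 0.71698 = 8.60 hours

8.60


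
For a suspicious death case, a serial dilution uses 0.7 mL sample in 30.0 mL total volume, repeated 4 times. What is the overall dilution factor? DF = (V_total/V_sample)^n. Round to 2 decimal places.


Dilution factor calculation:
Single dilution = V_total / V_sample = 30.0 / 0.7 ≈ 42.857143
Number of dilutions = 4
Total DF = (30.0 / 0.7)^4 (full precision, rounded at the end) = 3373594.34

3373594.34


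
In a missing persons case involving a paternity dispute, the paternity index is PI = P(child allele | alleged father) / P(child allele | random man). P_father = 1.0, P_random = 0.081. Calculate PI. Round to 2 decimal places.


Paternity Index calculation:
PI = P(allele|father) / P(allele|random)
PI = 1.0 / 0.081
PI = 12.35

12.35


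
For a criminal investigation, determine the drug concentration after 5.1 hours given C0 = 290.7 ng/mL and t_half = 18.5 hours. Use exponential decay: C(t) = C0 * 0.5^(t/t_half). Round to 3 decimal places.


Drug concentration decay:
Number of half-lives = t / t_half = 5.1 / 18.5 = 0.275676
Decay factor = 0.5^0.275676 = 0.82606316
C(t) = 290.7 * 0.82606316 = 240.137 ng/mL

240.137


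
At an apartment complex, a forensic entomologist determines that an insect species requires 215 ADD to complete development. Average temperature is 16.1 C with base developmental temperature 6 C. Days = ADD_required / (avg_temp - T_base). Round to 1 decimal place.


Insect development time:
Effective temperature = avg_temp - T_base = 16.1 - 6 = 10.1 C
Days = ADD / effective_temp = 215 / 10.1 = 21.3 days

21.3


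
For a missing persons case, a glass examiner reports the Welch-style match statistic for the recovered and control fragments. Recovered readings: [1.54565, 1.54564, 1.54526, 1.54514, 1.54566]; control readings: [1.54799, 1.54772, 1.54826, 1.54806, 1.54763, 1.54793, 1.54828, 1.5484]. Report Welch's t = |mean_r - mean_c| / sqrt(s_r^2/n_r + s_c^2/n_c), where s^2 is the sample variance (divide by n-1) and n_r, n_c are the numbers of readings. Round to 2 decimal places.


Welch's t-criterion for glass RI comparison:
Recovered mean = sum / n_r = 7.72735 / 5 = 1.54547
Control mean = sum / n_c = 12.38427 / 8 = 1.5480338
Recovered sample variance s_r^2 = 6.26e-08
Control sample variance s_c^2 = 7.43982e-08
Welch SE (unpooled) = sqrt(s_r^2/n_r + s_c^2/n_c) = sqrt(1.252e-08 + 9.29978e-09) = sqrt(2.18198e-08) = 0.000147715
|mean_r - mean_c| = 0.00256375
t = 0.00256375 / 0.000147715 = 17.36

17.36


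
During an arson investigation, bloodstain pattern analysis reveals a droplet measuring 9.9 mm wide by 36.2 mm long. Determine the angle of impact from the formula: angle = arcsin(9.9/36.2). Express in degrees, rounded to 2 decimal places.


Blood spatter impact angle calculation:
width / length = 9.9 / 36.2 = 0.273481
angle = arcsin(0.273481)
angle = 15.87 degrees

15.87


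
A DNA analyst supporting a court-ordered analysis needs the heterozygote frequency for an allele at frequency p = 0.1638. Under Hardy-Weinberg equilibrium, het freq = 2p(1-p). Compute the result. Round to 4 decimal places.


Hardy-Weinberg heterozygote frequency:
q = 1 - p = 1 - 0.1638 = 0.8362
2pq = 2 * 0.1638 * 0.8362 = 0.2739

0.2739


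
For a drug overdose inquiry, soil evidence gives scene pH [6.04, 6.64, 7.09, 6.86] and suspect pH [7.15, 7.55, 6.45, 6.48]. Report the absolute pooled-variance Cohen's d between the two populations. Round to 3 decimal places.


Pooled-variance Cohen's d for soil pH comparison:
Scene mean = 26.63 / 4 = 6.6575
Suspect mean = 27.63 / 4 = 6.9075
Scene sample variance s_s^2 = 0.203225
Suspect sample variance s_c^2 = 0.287892
Pooled variance = ((n_s-1)*s_s^2 + (n_c-1)*s_c^2) / (n_s + n_c - 2) = 0.245558
Pooled SD = sqrt(0.245558) = 0.495538
Mean difference = -0.25
|d| = |-0.25| / 0.495538 = 0.505

0.505


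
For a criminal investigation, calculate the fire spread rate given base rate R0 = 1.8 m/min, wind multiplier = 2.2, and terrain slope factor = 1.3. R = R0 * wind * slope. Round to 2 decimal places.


Fire spread rate calculation:
R = R0 * wind_factor * slope_factor
= 1.8 * 2.2 * 1.3
= 3.96 * 1.3
= 5.15 m/min

5.15


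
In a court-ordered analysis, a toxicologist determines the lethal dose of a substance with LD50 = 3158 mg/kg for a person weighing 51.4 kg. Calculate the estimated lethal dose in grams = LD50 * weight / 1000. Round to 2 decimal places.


Lethal dose calculation:
Lethal dose = LD50 * body_weight / 1000
= 3158 * 51.4 / 1000
= 162321.2 / 1000
= 162.32 g

162.32


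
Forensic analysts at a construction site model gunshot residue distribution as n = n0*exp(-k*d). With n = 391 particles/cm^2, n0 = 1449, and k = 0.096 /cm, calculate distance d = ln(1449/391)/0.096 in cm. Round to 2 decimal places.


GSR distance calculation:
n0/n = 1449 / 391 = 3.705882
ln(n0/n) = 1.309921
d = 1.309921 / 0.096 = 13.65 cm

13.65


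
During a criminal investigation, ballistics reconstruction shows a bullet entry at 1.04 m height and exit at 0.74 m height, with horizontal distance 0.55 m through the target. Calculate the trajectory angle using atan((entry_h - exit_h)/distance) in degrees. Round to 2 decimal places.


Bullet trajectory angle:
Height difference = 1.04 - 0.74 = 0.3 m
angle = atan(0.3 / 0.55)
angle = atan(0.545455)
angle = 28.61 degrees

28.61


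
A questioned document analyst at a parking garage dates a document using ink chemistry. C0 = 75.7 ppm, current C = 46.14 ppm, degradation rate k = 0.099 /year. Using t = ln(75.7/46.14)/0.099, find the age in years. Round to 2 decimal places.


Document age estimation:
C0/C = 75.7 / 46.14 = 1.640659
ln(C0/C) = 0.495098
t = 0.495098 / 0.099 = 5.00 years

5.00


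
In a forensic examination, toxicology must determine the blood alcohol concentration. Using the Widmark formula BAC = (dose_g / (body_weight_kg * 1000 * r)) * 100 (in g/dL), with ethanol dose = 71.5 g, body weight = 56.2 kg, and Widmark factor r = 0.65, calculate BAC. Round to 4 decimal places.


Applying the Widmark formula:
BAC = (dose_g / (body_wt * 1000 * r)) * 100
Denominator = 56.2 * 1000 * 0.65 = 36530
BAC = (71.5 / 36530) * 100
BAC = 0.1957 g/dL

0.1957


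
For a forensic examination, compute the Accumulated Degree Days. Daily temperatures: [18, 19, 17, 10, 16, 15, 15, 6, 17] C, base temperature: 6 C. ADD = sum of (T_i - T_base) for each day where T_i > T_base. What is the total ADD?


Computing ADD day by day:
Day 1: max(0, 18 - 6) = 12
Day 2: max(0, 19 - 6) = 13
Day 3: max(0, 17 - 6) = 11
Day 4: max(0, 10 - 6) = 4
Day 5: max(0, 16 - 6) = 10
Day 6: max(0, 15 - 6) = 9
Day 7: max(0, 15 - 6) = 9
Day 8: max(0, 6 - 6) = 0
Day 9: max(0, 17 - 6) = 11
Total ADD = 79

79


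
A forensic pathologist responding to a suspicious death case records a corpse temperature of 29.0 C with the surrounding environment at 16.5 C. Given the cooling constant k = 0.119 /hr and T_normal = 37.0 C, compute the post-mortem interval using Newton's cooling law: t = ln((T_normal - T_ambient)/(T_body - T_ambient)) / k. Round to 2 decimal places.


Using Newton's law of cooling:
t = ln((T_normal - T_ambient) / (T_body - T_ambient)) / k
T_normal - T_ambient = 20.5
T_body - T_ambient = 12.5
Ratio = 1.64
ln(ratio) = 0.494696
t = 0.494696 / 0.119 = 4.16 hours

4.16


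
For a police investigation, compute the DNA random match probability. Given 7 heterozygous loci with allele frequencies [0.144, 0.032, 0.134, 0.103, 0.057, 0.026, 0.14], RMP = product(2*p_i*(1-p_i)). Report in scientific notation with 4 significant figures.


Computing RMP for 7 loci:
Locus 1: 2 * 0.144 * 0.856 = 0.246528
Locus 2: 2 * 0.032 * 0.968 = 0.061952
Locus 3: 2 * 0.134 * 0.866 = 0.232088
Locus 4: 2 * 0.103 * 0.897 = 0.184782
Locus 5: 2 * 0.057 * 0.943 = 0.107502
Locus 6: 2 * 0.026 * 0.974 = 0.050648
Locus 7: 2 * 0.14 * 0.86 = 0.2408
RMP = 8.588e-07

8.588e-07


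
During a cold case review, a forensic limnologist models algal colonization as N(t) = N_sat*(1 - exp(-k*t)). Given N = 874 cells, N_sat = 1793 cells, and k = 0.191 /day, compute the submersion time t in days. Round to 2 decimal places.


PMSI from diatom colonization curve:
N / N_sat = 874 / 1793 = 0.487451
1 - N/N_sat = 0.512549
ln(1 - N/N_sat) = -0.668359
t = -ln(1 - N/N_sat) / k = -(-0.668359) / 0.191 = 3.50 days

3.50


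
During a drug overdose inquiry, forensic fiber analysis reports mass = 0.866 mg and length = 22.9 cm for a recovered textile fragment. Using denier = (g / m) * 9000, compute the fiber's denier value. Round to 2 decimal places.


Denier calculation:
Mass in grams = 0.866 mg / 1000 = 0.000866 g
Length in meters = 22.9 cm / 100 = 0.229 m
Linear density = mass / length = 0.000866 / 0.229 = 0.00378166 g/m
Denier = (g/m) * 9000 = 0.00378166 * 9000 = 34.03

34.03


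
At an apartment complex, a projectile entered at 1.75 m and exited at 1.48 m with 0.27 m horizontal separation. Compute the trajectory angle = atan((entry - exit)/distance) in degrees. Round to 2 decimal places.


Bullet trajectory angle:
Height difference = 1.75 - 1.48 = 0.27 m
angle = atan(0.27 / 0.27)
angle = atan(1)
angle = 45.00 degrees

45.00


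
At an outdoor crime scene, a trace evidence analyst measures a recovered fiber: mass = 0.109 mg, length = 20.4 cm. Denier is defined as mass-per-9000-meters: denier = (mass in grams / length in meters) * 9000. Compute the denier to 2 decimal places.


Denier calculation:
Mass in grams = 0.109 mg / 1000 = 0.000109 g
Length in meters = 20.4 cm / 100 = 0.204 m
Linear density = mass / length = 0.000109 / 0.204 = 0.00053431 g/m
Denier = (g/m) * 9000 = 0.00053431 * 9000 = 4.81

4.81


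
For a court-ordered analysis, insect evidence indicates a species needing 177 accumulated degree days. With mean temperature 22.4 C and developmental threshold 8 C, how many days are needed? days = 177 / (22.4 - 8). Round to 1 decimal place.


Insect development time:
Effective temperature = avg_temp - T_base = 22.4 - 8 = 14.4 C
Days = ADD / effective_temp = 177 / 14.4 = 12.3 days

12.3


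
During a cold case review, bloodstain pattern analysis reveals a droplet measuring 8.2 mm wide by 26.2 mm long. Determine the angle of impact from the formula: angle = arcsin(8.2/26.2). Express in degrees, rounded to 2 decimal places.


Blood spatter impact angle calculation:
width / length = 8.2 / 26.2 = 0.312977
angle = arcsin(0.312977)
angle = 18.24 degrees

18.24


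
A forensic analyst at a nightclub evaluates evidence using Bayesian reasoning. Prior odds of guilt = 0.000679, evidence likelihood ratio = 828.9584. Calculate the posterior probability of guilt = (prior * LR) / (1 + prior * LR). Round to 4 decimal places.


Bayesian evidence evaluation:
Posterior odds = prior_odds * LR = 0.000679 * 828.9584 = 0.5628628
Posterior probability = posterior_odds / (1 + posterior_odds)
= 0.5628628 / (1 + 0.5628628)
= 0.5628628 / 1.5628628
= 0.3601

0.3601


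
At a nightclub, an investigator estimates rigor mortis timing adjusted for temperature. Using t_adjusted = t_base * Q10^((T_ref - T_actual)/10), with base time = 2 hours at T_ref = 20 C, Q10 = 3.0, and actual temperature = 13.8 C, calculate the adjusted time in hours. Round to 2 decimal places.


Rigor mortis time adjustment:
Exponent = (T_ref - T_actual) / 10 = (20 - 13.8) / 10 = 0.62
Q10 factor = 3.0^0.62 = 1.97613
t_adjusted = 2 * 1.97613 = 3.95 hours

3.95


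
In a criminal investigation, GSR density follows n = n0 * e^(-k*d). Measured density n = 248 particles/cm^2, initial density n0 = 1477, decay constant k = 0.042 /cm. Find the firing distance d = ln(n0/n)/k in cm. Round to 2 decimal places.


GSR distance calculation:
n0/n = 1477 / 248 = 5.955645
ln(n0/n) = 1.78434
d = 1.78434 / 0.042 = 42.48 cm

42.48


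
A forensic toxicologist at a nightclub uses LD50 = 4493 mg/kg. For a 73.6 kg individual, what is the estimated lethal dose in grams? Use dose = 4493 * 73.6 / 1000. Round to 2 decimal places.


Lethal dose calculation:
Lethal dose = LD50 * body_weight / 1000
= 4493 * 73.6 / 1000
= 330684.8 / 1000
= 330.68 g

330.68


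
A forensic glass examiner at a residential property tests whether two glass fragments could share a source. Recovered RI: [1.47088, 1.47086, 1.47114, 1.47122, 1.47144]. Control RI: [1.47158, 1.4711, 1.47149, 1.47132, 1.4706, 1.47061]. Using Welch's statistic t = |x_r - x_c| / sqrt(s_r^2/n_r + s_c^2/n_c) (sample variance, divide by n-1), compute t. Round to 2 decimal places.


Welch's t-criterion for glass RI comparison:
Recovered mean = sum / n_r = 7.35554 / 5 = 1.471108
Control mean = sum / n_c = 8.8267 / 6 = 1.4711167
Recovered sample variance s_r^2 = 5.932e-08
Control sample variance s_c^2 = 1.83867e-07
Welch SE (unpooled) = sqrt(s_r^2/n_r + s_c^2/n_c) = sqrt(1.1864e-08 + 3.06444e-08) = sqrt(4.25084e-08) = 0.000206176
|mean_r - mean_c| = 8.66667e-06
t = 8.66667e-06 / 0.000206176 = 0.04

0.04


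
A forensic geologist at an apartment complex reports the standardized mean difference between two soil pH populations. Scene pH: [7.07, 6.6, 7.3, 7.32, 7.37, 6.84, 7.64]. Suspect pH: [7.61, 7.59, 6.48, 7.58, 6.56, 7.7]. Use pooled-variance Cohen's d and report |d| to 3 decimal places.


Pooled-variance Cohen's d for soil pH comparison:
Scene mean = 50.14 / 7 = 7.162857
Suspect mean = 43.52 / 6 = 7.253333
Scene sample variance s_s^2 = 0.123957
Suspect sample variance s_c^2 = 0.325107
Pooled variance = ((n_s-1)*s_s^2 + (n_c-1)*s_c^2) / (n_s + n_c - 2) = 0.215389
Pooled SD = sqrt(0.215389) = 0.4641
Mean difference = -0.090476
|d| = |-0.090476| / 0.4641 = 0.195

0.195


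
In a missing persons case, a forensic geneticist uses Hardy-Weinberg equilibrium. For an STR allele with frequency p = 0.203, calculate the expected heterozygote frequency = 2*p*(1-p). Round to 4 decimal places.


Hardy-Weinberg heterozygote frequency:
q = 1 - p = 1 - 0.203 = 0.797
2pq = 2 * 0.203 * 0.797 = 0.3236

0.3236


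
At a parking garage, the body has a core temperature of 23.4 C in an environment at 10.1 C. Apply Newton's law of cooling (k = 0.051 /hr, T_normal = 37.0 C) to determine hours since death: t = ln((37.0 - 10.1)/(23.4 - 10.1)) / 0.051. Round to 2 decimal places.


Using Newton's law of cooling:
t = ln((T_normal - T_ambient) / (T_body - T_ambient)) / k
T_normal - T_ambient = 26.9
T_body - T_ambient = 13.3
Ratio = 2.022556
ln(ratio) = 0.704362
t = 0.704362 / 0.051 = 13.81 hours

13.81


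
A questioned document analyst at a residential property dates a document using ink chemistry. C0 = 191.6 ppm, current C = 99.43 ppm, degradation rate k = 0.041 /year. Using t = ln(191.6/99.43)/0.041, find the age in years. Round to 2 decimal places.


Document age estimation:
C0/C = 191.6 / 99.43 = 1.926984
ln(C0/C) = 0.655956
t = 0.655956 / 0.041 = 16.00 years

16.00


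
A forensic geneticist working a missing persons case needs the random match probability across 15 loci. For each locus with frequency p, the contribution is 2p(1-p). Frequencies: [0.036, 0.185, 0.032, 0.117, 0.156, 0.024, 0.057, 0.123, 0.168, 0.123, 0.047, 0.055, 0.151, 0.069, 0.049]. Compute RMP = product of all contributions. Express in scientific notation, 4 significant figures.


Computing RMP for 15 loci:
Locus 1: 2 * 0.036 * 0.964 = 0.069408
Locus 2: 2 * 0.185 * 0.815 = 0.30155
Locus 3: 2 * 0.032 * 0.968 = 0.061952
Locus 4: 2 * 0.117 * 0.883 = 0.206622
Locus 5: 2 * 0.156 * 0.844 = 0.263328
Locus 6: 2 * 0.024 * 0.976 = 0.046848
Locus 7: 2 * 0.057 * 0.943 = 0.107502
Locus 8: 2 * 0.123 * 0.877 = 0.215742
Locus 9: 2 * 0.168 * 0.832 = 0.279552
Locus 10: 2 * 0.123 * 0.877 = 0.215742
Locus 11: 2 * 0.047 * 0.953 = 0.089582
Locus 12: 2 * 0.055 * 0.945 = 0.10395
Locus 13: 2 * 0.151 * 0.849 = 0.256398
Locus 14: 2 * 0.069 * 0.931 = 0.128478
Locus 15: 2 * 0.049 * 0.951 = 0.093198
RMP = 1.322e-13

1.322e-13


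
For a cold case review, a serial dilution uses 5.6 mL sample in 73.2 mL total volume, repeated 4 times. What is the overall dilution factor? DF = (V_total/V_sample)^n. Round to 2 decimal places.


Dilution factor calculation:
Single dilution = V_total / V_sample = 73.2 / 5.6 ≈ 13.071429
Number of dilutions = 4
Total DF = (73.2 / 5.6)^4 (full precision, rounded at the end) = 29193.91

29193.91


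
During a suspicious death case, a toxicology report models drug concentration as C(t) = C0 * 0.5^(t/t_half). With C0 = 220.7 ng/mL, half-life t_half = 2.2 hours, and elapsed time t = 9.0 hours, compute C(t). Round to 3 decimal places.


Drug concentration decay:
Number of half-lives = t / t_half = 9.0 / 2.2 = 4.090909
Decay factor = 0.5^4.090909 = 0.05868319
C(t) = 220.7 * 0.05868319 = 12.951 ng/mL

12.951


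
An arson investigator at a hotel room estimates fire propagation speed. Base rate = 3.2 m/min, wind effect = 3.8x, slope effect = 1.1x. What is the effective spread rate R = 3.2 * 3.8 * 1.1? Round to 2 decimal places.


Fire spread rate calculation:
R = R0 * wind_factor * slope_factor
= 3.2 * 3.8 * 1.1
= 12.16 * 1.1
= 13.38 m/min

13.38


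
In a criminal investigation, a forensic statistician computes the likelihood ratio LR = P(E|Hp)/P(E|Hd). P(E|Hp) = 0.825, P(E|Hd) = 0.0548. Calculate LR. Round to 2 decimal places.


Likelihood ratio calculation:
LR = P(E|Hp) / P(E|Hd)
LR = 0.825 / 0.0548
LR = 15.05

15.05


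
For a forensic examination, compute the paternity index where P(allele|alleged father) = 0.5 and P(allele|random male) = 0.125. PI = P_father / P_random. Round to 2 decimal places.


Paternity Index calculation:
PI = P(allele|father) / P(allele|random)
PI = 0.5 / 0.125
PI = 4.00

4.00


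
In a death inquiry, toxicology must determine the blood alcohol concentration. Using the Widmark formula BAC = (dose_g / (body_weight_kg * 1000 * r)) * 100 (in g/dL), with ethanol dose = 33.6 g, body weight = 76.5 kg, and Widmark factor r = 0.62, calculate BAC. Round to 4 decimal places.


Applying the Widmark formula:
BAC = (dose_g / (body_wt * 1000 * r)) * 100
Denominator = 76.5 * 1000 * 0.62 = 47430
BAC = (33.6 / 47430) * 100
BAC = 0.0708 g/dL

0.0708


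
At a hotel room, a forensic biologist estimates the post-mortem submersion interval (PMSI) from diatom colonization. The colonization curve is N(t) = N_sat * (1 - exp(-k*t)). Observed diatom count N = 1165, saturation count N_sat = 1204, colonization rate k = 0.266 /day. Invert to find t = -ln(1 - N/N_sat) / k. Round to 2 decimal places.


PMSI from diatom colonization curve:
N / N_sat = 1165 / 1204 = 0.967608
1 - N/N_sat = 0.032392
ln(1 - N/N_sat) = -3.429844
t = -ln(1 - N/N_sat) / k = -(-3.429844) / 0.266 = 12.89 days

12.89


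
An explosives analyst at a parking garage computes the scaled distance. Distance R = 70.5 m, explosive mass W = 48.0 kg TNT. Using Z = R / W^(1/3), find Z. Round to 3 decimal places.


Scaled distance calculation:
W^(1/3) = 48.0^(1/3) = 3.634241
Z = R / W^(1/3) = 70.5 / 3.634241
Z = 19.399 m/kg^(1/3)

19.399


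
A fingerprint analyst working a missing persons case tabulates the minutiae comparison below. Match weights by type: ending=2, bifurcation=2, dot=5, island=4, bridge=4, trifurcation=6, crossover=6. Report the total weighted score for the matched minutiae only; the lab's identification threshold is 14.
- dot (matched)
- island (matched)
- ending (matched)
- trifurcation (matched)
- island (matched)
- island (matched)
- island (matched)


Weighted minutiae match score:
  dot: matched, +5 (running total 5)
  island: matched, +4 (running total 9)
  ending: matched, +2 (running total 11)
  trifurcation: matched, +6 (running total 17)
  island: matched, +4 (running total 21)
  island: matched, +4 (running total 25)
  island: matched, +4 (running total 29)
Total score = 29
Threshold = 14; verdict = identification

29


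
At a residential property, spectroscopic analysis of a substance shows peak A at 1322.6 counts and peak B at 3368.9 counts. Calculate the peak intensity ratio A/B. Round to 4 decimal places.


Spectral peak ratio:
Peak A = 1322.6 counts
Peak B = 3368.9 counts
Ratio = 1322.6 / 3368.9 = 0.3926

0.3926


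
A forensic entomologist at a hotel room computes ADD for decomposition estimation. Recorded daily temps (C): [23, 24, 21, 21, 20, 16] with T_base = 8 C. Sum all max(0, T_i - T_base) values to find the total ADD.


Computing ADD day by day:
Day 1: max(0, 23 - 8) = 15
Day 2: max(0, 24 - 8) = 16
Day 3: max(0, 21 - 8) = 13
Day 4: max(0, 21 - 8) = 13
Day 5: max(0, 20 - 8) = 12
Day 6: max(0, 16 - 8) = 8
Total ADD = 77

77


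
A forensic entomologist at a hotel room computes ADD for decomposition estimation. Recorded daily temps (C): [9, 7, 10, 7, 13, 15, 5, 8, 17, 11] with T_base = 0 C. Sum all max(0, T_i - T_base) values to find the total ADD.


Computing ADD day by day:
Day 1: max(0, 9 - 0) = 9
Day 2: max(0, 7 - 0) = 7
Day 3: max(0, 10 - 0) = 10
Day 4: max(0, 7 - 0) = 7
Day 5: max(0, 13 - 0) = 13
Day 6: max(0, 15 - 0) = 15
Day 7: max(0, 5 - 0) = 5
Day 8: max(0, 8 - 0) = 8
Day 9: max(0, 17 - 0) = 17
Day 10: max(0, 11 - 0) = 11
Total ADD = 102

102


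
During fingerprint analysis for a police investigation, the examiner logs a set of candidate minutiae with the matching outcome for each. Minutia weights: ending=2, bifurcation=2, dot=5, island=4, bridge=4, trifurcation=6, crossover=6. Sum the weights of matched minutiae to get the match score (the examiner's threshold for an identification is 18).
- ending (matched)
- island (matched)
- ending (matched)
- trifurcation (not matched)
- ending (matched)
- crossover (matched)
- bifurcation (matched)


Weighted minutiae match score:
  ending: matched, +2 (running total 2)
  island: matched, +4 (running total 6)
  ending: matched, +2 (running total 8)
  trifurcation: not matched, +0
  ending: matched, +2 (running total 10)
  crossover: matched, +6 (running total 16)
  bifurcation: matched, +2 (running total 18)
Total score = 18
Threshold = 18; verdict = identification

18


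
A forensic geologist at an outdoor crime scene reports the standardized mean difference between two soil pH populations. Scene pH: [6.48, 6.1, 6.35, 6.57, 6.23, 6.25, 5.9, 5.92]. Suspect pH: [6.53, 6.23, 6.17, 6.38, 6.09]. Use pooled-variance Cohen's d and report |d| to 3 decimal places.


Pooled-variance Cohen's d for soil pH comparison:
Scene mean = 49.8 / 8 = 6.225
Suspect mean = 31.4 / 5 = 6.28
Scene sample variance s_s^2 = 0.059229
Suspect sample variance s_c^2 = 0.0308
Pooled variance = ((n_s-1)*s_s^2 + (n_c-1)*s_c^2) / (n_s + n_c - 2) = 0.048891
Pooled SD = sqrt(0.048891) = 0.221113
Mean difference = -0.055
|d| = |-0.055| / 0.221113 = 0.249

0.249


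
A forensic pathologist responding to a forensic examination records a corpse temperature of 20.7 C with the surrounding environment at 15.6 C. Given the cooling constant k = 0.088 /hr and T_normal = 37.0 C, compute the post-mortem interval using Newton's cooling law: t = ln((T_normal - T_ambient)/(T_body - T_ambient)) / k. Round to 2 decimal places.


Using Newton's law of cooling:
t = ln((T_normal - T_ambient) / (T_body - T_ambient)) / k
T_normal - T_ambient = 21.4
T_body - T_ambient = 5.1
Ratio = 4.196078
ln(ratio) = 1.43415
t = 1.43415 / 0.088 = 16.30 hours

16.30


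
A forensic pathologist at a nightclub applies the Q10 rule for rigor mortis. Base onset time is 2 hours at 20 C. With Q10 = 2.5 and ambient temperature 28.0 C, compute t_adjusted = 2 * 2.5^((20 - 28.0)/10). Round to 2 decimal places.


Rigor mortis time adjustment:
Exponent = (T_ref - T_actual) / 10 = (20 - 28.0) / 10 = -0.8
Q10 factor = 2.5^-0.8 = 0.48045
t_adjusted = 2 * 0.48045 = 0.96 hours

0.96


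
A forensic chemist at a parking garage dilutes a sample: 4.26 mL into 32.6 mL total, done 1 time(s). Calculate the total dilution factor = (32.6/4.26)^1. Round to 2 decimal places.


Dilution factor calculation:
Single dilution = V_total / V_sample = 32.6 / 4.26 ≈ 7.652582
Number of dilutions = 1
Total DF = (32.6 / 4.26)^1 (full precision, rounded at the end) = 7.65

7.65


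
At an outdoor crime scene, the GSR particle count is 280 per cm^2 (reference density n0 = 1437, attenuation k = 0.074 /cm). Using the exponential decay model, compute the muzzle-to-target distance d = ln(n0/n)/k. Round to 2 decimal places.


GSR distance calculation:
n0/n = 1437 / 280 = 5.132143
ln(n0/n) = 1.635523
d = 1.635523 / 0.074 = 22.10 cm

22.10


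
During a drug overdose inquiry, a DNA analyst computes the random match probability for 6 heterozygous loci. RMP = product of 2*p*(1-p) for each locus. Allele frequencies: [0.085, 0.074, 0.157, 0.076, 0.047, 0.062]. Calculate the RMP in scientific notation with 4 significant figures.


Computing RMP for 6 loci:
Locus 1: 2 * 0.085 * 0.915 = 0.15555
Locus 2: 2 * 0.074 * 0.926 = 0.137048
Locus 3: 2 * 0.157 * 0.843 = 0.264702
Locus 4: 2 * 0.076 * 0.924 = 0.140448
Locus 5: 2 * 0.047 * 0.953 = 0.089582
Locus 6: 2 * 0.062 * 0.938 = 0.116312
RMP = 8.258e-06

8.258e-06


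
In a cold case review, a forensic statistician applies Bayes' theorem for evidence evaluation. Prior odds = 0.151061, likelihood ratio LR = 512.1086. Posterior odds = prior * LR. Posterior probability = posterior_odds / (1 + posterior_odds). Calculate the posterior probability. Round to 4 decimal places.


Bayesian evidence evaluation:
Posterior odds = prior_odds * LR = 0.151061 * 512.1086 = 77.35964
Posterior probability = posterior_odds / (1 + posterior_odds)
= 77.35964 / (1 + 77.35964)
= 77.35964 / 78.35964
= 0.9872

0.9872


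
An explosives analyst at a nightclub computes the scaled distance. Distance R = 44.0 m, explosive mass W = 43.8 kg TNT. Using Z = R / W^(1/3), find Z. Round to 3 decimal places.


Scaled distance calculation:
W^(1/3) = 43.8^(1/3) = 3.524991
Z = R / W^(1/3) = 44.0 / 3.524991
Z = 12.482 m/kg^(1/3)

12.482


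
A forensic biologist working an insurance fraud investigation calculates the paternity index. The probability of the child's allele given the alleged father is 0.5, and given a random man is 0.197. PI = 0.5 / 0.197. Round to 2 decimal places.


Paternity Index calculation:
PI = P(allele|father) / P(allele|random)
PI = 0.5 / 0.197
PI = 2.54

2.54


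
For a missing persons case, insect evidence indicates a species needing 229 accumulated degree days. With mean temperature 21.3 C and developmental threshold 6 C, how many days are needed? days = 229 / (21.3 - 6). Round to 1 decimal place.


Insect development time:
Effective temperature = avg_temp - T_base = 21.3 - 6 = 15.3 C
Days = ADD / effective_temp = 229 / 15.3 = 15.0 days

15.0


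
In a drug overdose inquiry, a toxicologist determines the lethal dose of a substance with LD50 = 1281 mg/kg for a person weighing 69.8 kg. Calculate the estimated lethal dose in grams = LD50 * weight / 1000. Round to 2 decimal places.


Lethal dose calculation:
Lethal dose = LD50 * body_weight / 1000
= 1281 * 69.8 / 1000
= 89413.8 / 1000
= 89.41 g

89.41


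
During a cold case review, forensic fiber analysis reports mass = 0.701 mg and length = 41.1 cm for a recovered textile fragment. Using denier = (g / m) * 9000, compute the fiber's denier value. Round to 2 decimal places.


Denier calculation:
Mass in grams = 0.701 mg / 1000 = 0.000701 g
Length in meters = 41.1 cm / 100 = 0.411 m
Linear density = mass / length = 0.000701 / 0.411 = 0.0017056 g/m
Denier = (g/m) * 9000 = 0.0017056 * 9000 = 15.35

15.35
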